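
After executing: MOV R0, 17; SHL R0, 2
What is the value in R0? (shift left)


Register state trace:
  MOV R0, 17  → R0 = 17
  SHL R0, 2  → R0 = 17 << 2 = 17 * 2^2 = 68
Final: R0 = 68

68


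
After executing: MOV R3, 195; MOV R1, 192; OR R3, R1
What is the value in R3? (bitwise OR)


Register state trace:
  MOV R3, 195  → R3 = 195 (0b11000011)
  MOV R1, 192  → R1 = 192 (0b11000000)
  OR R3, R1   → R3 = 195 OR 192 = 195 (0b11000011)
Final: R3 = 195

195


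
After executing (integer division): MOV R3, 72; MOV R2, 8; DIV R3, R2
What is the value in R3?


Register state trace:
  MOV R3, 72  → R3 = 72
  MOV R2, 8  → R2 = 8
  DIV R3, R2  → R3 = 72 // 8 = 9
Final: R3 = 9

9


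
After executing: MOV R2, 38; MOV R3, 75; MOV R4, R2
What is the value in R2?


Register state trace:
  MOV R2, 38  → R2 = 38
  MOV R3, 75  → R3 = 75
  MOV R4, R2  → R4 = 38
Final: R2 = 38

38


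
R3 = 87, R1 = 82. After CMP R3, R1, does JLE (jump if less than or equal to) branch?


Trace:
  R3 = 87, R1 = 82
  CMP R3, R1  → compares 87 vs 82
  JLE checks: is 87 less than or equal to 82?
  87 > 82, so condition is false
Branch taken: No

No


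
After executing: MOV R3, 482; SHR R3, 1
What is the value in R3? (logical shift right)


Register state trace:
  MOV R3, 482  → R3 = 482
  SHR R3, 1  → R3 = 482 >> 1 = 482 // 2^1 = 241
Final: R3 = 241

241


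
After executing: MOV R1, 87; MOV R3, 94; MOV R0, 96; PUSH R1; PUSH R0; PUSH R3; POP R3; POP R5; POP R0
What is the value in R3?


Stack trace (top is rightmost):
  MOV R1, 87  → R1 = 87
  MOV R3, 94  → R3 = 94
  MOV R0, 96  → R0 = 96
  PUSH R1  → stack: [87]
  PUSH R0  → stack: [87, 96]
  PUSH R3  → stack: [87, 96, 94]
  POP R3  → R3 = 94, stack: [87, 96]
  POP R5  → R5 = 96, stack: [87]
  POP R0  → R0 = 87, stack: []
Final: R3 = 94

94


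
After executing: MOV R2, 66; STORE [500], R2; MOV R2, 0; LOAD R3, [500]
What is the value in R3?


Register and memory trace:
  MOV R2, 66  → R2 = 66
  STORE [500], R2  → mem[500] = 66
  MOV R2, 0  → R2 = 0
  LOAD R3, [500]  → R3 = mem[500] = 66
Final: R3 = 66

66


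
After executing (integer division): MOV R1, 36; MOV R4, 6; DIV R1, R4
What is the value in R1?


Register state trace:
  MOV R1, 36  → R1 = 36
  MOV R4, 6  → R4 = 6
  DIV R1, R4  → R1 = 36 // 6 = 6
Final: R1 = 6

6


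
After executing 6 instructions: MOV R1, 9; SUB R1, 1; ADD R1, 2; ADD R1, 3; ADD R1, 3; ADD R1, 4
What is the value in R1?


Register state trace:
  MOV R1, 9  → R1 = 9
  SUB R1, 1  → R1 = 9 - 1 = 8
  ADD R1, 2  → R1 = 8 + 2 = 10
  ADD R1, 3  → R1 = 10 + 3 = 13
  ADD R1, 3  → R1 = 13 + 3 = 16
  ADD R1, 4  → R1 = 16 + 4 = 20
Final: R1 = 20

20


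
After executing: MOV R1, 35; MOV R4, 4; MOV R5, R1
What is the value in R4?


Register state trace:
  MOV R1, 35  → R1 = 35
  MOV R4, 4  → R4 = 4
  MOV R5, R1  → R5 = 35
Final: R4 = 4

4


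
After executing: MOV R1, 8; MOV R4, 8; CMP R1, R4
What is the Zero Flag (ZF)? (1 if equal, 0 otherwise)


Register state trace:
  MOV R1, 8  → R1 = 8
  MOV R4, 8  → R4 = 8
  CMP R1, R4  → computes 8 - 8 = 0
  Result is zero, so values are equal
ZF = 1

1


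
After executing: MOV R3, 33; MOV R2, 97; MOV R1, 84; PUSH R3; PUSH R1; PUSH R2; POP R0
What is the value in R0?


Stack trace (top is rightmost):
  MOV R3, 33  → R3 = 33
  MOV R2, 97  → R2 = 97
  MOV R1, 84  → R1 = 84
  PUSH R3  → stack: [33]
  PUSH R1  → stack: [33, 84]
  PUSH R2  → stack: [33, 84, 97]
  POP R0  → R0 = 97, stack: [33, 84]
Final: R0 = 97

97


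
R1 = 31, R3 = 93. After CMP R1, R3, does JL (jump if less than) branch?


Trace:
  R1 = 31, R3 = 93
  CMP R1, R3  → compares 31 vs 93
  JL checks: is 31 less than 93?
  31 < 93, so condition is true
Branch taken: Yes

Yes


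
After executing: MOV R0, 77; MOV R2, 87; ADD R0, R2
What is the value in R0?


Register state trace:
  MOV R0, 77  → R0 = 77
  MOV R2, 87  → R2 = 87
  ADD R0, R2  → R0 = 77 + 87 = 164
Final: R0 = 164

164


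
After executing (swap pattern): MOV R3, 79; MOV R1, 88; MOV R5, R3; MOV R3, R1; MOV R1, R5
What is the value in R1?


Register state trace (swap pattern):
  MOV R3, 79  → R3 = 79
  MOV R1, 88  → R1 = 88
  MOV R5, R3  → R5 = 79  (save R3)
  MOV R3, R1  → R3 = 88  (R3 gets R1's value)
  MOV R1, R5  → R1 = 79  (R1 gets saved value)
Final: R1 = 79

79


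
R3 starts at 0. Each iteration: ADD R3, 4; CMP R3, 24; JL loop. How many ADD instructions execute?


Loop trace (R3 starts at 0, target 24, step 4):
  ADD #1: R3 = 0 + 4 = 4  → 4 < 24, loop
  ADD #2: R3 = 4 + 4 = 8  → 8 < 24, loop
  ADD #3: R3 = 8 + 4 = 12  → 12 < 24, loop
  ADD #4: R3 = 12 + 4 = 16  → 16 < 24, loop
  ADD #5: R3 = 16 + 4 = 20  → 20 < 24, loop
  ADD #6: R3 = 20 + 4 = 24  → 24 >= 24, exit
Total ADD instructions: 6

6


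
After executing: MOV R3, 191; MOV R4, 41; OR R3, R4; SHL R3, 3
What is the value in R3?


Register state trace:
  MOV R3, 191  → R3 = 191 (0b10111111)
  MOV R4, 41  → R4 = 41 (0b00101001)
  OR R3, R4  → R3 = 191 OR 41 = 191 (0b10111111)
  SHL R3, 3  → R3 = 191 << 3 = 1528
Final: R3 = 1528

1528


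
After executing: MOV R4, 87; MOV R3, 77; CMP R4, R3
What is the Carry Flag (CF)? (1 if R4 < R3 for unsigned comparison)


Register state trace:
  MOV R4, 87  → R4 = 87
  MOV R3, 77  → R3 = 77
  CMP R4, R3  → unsigned 87 - 77: no borrow
  87 >= 77, so CF = 0
CF = 0

0


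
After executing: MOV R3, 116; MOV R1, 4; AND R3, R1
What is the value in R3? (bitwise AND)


Register state trace:
  MOV R3, 116  → R3 = 116 (0b01110100)
  MOV R1, 4  → R1 = 4 (0b00000100)
  AND R3, R1  → R3 = 116 AND 4 = 4 (0b00000100)
Final: R3 = 4

4


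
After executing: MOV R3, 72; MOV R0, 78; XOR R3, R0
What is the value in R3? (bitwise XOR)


Register state trace:
  MOV R3, 72  → R3 = 72 (0b01001000)
  MOV R0, 78  → R0 = 78 (0b01001110)
  XOR R3, R0  → R3 = 72 XOR 78 = 6 (0b00000110)
Final: R3 = 6

6


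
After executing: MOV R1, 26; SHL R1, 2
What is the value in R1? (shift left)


Register state trace:
  MOV R1, 26  → R1 = 26
  SHL R1, 2  → R1 = 26 << 2 = 26 * 2^2 = 104
Final: R1 = 104

104


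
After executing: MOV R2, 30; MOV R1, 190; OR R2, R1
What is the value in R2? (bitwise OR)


Register state trace:
  MOV R2, 30  → R2 = 30 (0b00011110)
  MOV R1, 190  → R1 = 190 (0b10111110)
  OR R2, R1   → R2 = 30 OR 190 = 190 (0b10111110)
Final: R2 = 190

190


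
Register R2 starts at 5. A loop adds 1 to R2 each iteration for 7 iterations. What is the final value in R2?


Starting value: R2 = 5
  Iter 1: R2 = 5 + 1 = 6
  Iter 2: R2 = 6 + 1 = 7
  Iter 3: R2 = 7 + 1 = 8
  Iter 4: R2 = 8 + 1 = 9
  Iter 5: R2 = 9 + 1 = 10
  Iter 6: R2 = 10 + 1 = 11
  Iter 7: R2 = 11 + 1 = 12
Final: R2 = 12

12


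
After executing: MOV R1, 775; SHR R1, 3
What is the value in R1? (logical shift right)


Register state trace:
  MOV R1, 775  → R1 = 775
  SHR R1, 3  → R1 = 775 >> 3 = 775 // 2^3 = 96
Final: R1 = 96

96


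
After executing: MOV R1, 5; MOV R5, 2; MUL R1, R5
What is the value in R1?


Register state trace:
  MOV R1, 5  → R1 = 5
  MOV R5, 2  → R5 = 2
  MUL R1, R5  → R1 = 5 * 2 = 10
Final: R1 = 10

10


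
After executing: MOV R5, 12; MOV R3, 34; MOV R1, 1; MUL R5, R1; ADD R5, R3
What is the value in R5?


Register state trace:
  MOV R5, 12  → R5 = 12
  MOV R3, 34  → R3 = 34
  MOV R1, 1  → R1 = 1
  MUL R5, R1  → R5 = 12 * 1 = 12
  ADD R5, R3  → R5 = 12 + 34 = 46
Final: R5 = 46

46


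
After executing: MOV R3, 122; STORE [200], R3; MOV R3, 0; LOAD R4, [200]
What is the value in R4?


Register and memory trace:
  MOV R3, 122  → R3 = 122
  STORE [200], R3  → mem[200] = 122
  MOV R3, 0  → R3 = 0
  LOAD R4, [200]  → R4 = mem[200] = 122
Final: R4 = 122

122


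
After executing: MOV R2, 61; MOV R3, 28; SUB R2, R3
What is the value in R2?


Register state trace:
  MOV R2, 61  → R2 = 61
  MOV R3, 28  → R3 = 28
  SUB R2, R3  → R2 = 61 - 28 = 33
Final: R2 = 33

33


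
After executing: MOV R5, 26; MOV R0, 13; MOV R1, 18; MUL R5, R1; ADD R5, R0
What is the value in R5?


Register state trace:
  MOV R5, 26  → R5 = 26
  MOV R0, 13  → R0 = 13
  MOV R1, 18  → R1 = 18
  MUL R5, R1  → R5 = 26 * 18 = 468
  ADD R5, R0  → R5 = 468 + 13 = 481
Final: R5 = 481

481


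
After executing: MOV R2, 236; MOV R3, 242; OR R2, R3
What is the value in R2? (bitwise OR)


Register state trace:
  MOV R2, 236  → R2 = 236 (0b11101100)
  MOV R3, 242  → R3 = 242 (0b11110010)
  OR R2, R3   → R2 = 236 OR 242 = 254 (0b11111110)
Final: R2 = 254

254


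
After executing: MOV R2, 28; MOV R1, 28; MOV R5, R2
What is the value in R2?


Register state trace:
  MOV R2, 28  → R2 = 28
  MOV R1, 28  → R1 = 28
  MOV R5, R2  → R5 = 28
Final: R2 = 28

28


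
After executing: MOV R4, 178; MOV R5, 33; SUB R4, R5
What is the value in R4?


Register state trace:
  MOV R4, 178  → R4 = 178
  MOV R5, 33  → R5 = 33
  SUB R4, R5  → R4 = 178 - 33 = 145
Final: R4 = 145

145


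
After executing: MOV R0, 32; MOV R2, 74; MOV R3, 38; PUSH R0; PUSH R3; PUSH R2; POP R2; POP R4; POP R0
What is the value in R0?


Stack trace (top is rightmost):
  MOV R0, 32  → R0 = 32
  MOV R2, 74  → R2 = 74
  MOV R3, 38  → R3 = 38
  PUSH R0  → stack: [32]
  PUSH R3  → stack: [32, 38]
  PUSH R2  → stack: [32, 38, 74]
  POP R2  → R2 = 74, stack: [32, 38]
  POP R4  → R4 = 38, stack: [32]
  POP R0  → R0 = 32, stack: []
Final: R0 = 32

32


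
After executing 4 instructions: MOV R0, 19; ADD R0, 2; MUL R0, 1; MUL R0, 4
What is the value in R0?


Register state trace:
  MOV R0, 19  → R0 = 19
  ADD R0, 2  → R0 = 19 + 2 = 21
  MUL R0, 1  → R0 = 21 * 1 = 21
  MUL R0, 4  → R0 = 21 * 4 = 84
Final: R0 = 84

84


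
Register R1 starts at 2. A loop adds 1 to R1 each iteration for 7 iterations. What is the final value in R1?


Starting value: R1 = 2
  Iter 1: R1 = 2 + 1 = 3
  Iter 2: R1 = 3 + 1 = 4
  Iter 3: R1 = 4 + 1 = 5
  Iter 4: R1 = 5 + 1 = 6
  Iter 5: R1 = 6 + 1 = 7
  Iter 6: R1 = 7 + 1 = 8
  Iter 7: R1 = 8 + 1 = 9
Final: R1 = 9

9


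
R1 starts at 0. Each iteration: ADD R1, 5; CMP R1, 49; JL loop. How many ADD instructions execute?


Loop trace (R1 starts at 0, target 49, step 5):
  ADD #1: R1 = 0 + 5 = 5  → 5 < 49, loop
  ADD #2: R1 = 5 + 5 = 10  → 10 < 49, loop
  ADD #3: R1 = 10 + 5 = 15  → 15 < 49, loop
  ADD #4: R1 = 15 + 5 = 20  → 20 < 49, loop
  ADD #5: R1 = 20 + 5 = 25  → 25 < 49, loop
  ADD #6: R1 = 25 + 5 = 30  → 30 < 49, loop
  ADD #7: R1 = 30 + 5 = 35  → 35 < 49, loop
  ADD #8: R1 = 35 + 5 = 40  → 40 < 49, loop
  ADD #9: R1 = 40 + 5 = 45  → 45 < 49, loop
  ADD #10: R1 = 45 + 5 = 50  → 50 >= 49, exit
Total ADD instructions: 10

10


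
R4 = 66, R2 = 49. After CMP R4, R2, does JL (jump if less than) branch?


Trace:
  R4 = 66, R2 = 49
  CMP R4, R2  → compares 66 vs 49
  JL checks: is 66 less than 49?
  66 > 49, so condition is false
Branch taken: No

No


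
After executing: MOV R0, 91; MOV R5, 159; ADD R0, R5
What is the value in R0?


Register state trace:
  MOV R0, 91  → R0 = 91
  MOV R5, 159  → R5 = 159
  ADD R0, R5  → R0 = 91 + 159 = 250
Final: R0 = 250

250


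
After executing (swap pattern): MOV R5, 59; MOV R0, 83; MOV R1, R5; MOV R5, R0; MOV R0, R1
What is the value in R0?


Register state trace (swap pattern):
  MOV R5, 59  → R5 = 59
  MOV R0, 83  → R0 = 83
  MOV R1, R5  → R1 = 59  (save R5)
  MOV R5, R0  → R5 = 83  (R5 gets R0's value)
  MOV R0, R1  → R0 = 59  (R0 gets saved value)
Final: R0 = 59

59


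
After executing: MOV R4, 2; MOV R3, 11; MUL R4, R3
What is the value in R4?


Register state trace:
  MOV R4, 2  → R4 = 2
  MOV R3, 11  → R3 = 11
  MUL R4, R3  → R4 = 2 * 11 = 22
Final: R4 = 22

22


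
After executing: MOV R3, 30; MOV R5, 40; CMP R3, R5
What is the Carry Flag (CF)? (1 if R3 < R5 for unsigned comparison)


Register state trace:
  MOV R3, 30  → R3 = 30
  MOV R5, 40  → R5 = 40
  CMP R3, R5  → unsigned 30 - 40: borrow occurs
  30 < 40, so CF = 1
CF = 1

1


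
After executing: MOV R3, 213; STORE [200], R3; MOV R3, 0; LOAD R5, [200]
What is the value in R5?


Register and memory trace:
  MOV R3, 213  → R3 = 213
  STORE [200], R3  → mem[200] = 213
  MOV R3, 0  → R3 = 0
  LOAD R5, [200]  → R5 = mem[200] = 213
Final: R5 = 213

213


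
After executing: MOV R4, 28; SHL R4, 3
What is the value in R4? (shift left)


Register state trace:
  MOV R4, 28  → R4 = 28
  SHL R4, 3  → R4 = 28 << 3 = 28 * 2^3 = 224
Final: R4 = 224

224


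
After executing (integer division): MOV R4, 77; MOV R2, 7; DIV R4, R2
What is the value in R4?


Register state trace:
  MOV R4, 77  → R4 = 77
  MOV R2, 7  → R2 = 7
  DIV R4, R2  → R4 = 77 // 7 = 11
Final: R4 = 11

11


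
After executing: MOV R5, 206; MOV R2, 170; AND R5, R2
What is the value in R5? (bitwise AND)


Register state trace:
  MOV R5, 206  → R5 = 206 (0b11001110)
  MOV R2, 170  → R2 = 170 (0b10101010)
  AND R5, R2  → R5 = 206 AND 170 = 138 (0b10001010)
Final: R5 = 138

138


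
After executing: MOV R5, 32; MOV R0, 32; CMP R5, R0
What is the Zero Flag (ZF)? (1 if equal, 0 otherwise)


Register state trace:
  MOV R5, 32  → R5 = 32
  MOV R0, 32  → R0 = 32
  CMP R5, R0  → computes 32 - 32 = 0
  Result is zero, so values are equal
ZF = 1

1


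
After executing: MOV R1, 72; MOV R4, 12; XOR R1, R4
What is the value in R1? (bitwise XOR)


Register state trace:
  MOV R1, 72  → R1 = 72 (0b01001000)
  MOV R4, 12  → R4 = 12 (0b00001100)
  XOR R1, R4  → R1 = 72 XOR 12 = 68 (0b01000100)
Final: R1 = 68

68


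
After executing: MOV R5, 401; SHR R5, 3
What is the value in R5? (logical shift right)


Register state trace:
  MOV R5, 401  → R5 = 401
  SHR R5, 3  → R5 = 401 >> 3 = 401 // 2^3 = 50
Final: R5 = 50

50


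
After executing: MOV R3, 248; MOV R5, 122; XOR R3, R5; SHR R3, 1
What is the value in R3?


Register state trace:
  MOV R3, 248  → R3 = 248 (0b11111000)
  MOV R5, 122  → R5 = 122 (0b01111010)
  XOR R3, R5  → R3 = 248 XOR 122 = 130 (0b10000010)
  SHR R3, 1  → R3 = 130 >> 1 = 65
Final: R3 = 65

65


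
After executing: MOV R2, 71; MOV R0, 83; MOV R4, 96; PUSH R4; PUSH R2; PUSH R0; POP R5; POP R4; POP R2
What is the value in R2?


Stack trace (top is rightmost):
  MOV R2, 71  → R2 = 71
  MOV R0, 83  → R0 = 83
  MOV R4, 96  → R4 = 96
  PUSH R4  → stack: [96]
  PUSH R2  → stack: [96, 71]
  PUSH R0  → stack: [96, 71, 83]
  POP R5  → R5 = 83, stack: [96, 71]
  POP R4  → R4 = 71, stack: [96]
  POP R2  → R2 = 96, stack: []
Final: R2 = 96

96


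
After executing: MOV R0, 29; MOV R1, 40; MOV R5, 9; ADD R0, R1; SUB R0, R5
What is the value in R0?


Register state trace:
  MOV R0, 29  → R0 = 29
  MOV R1, 40  → R1 = 40
  MOV R5, 9  → R5 = 9
  ADD R0, R1  → R0 = 29 + 40 = 69
  SUB R0, R5  → R0 = 69 - 9 = 60
Final: R0 = 60

60


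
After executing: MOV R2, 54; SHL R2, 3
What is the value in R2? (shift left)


Register state trace:
  MOV R2, 54  → R2 = 54
  SHL R2, 3  → R2 = 54 << 3 = 54 * 2^3 = 432
Final: R2 = 432

432


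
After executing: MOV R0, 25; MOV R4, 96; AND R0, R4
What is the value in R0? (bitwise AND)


Register state trace:
  MOV R0, 25  → R0 = 25 (0b00011001)
  MOV R4, 96  → R4 = 96 (0b01100000)
  AND R0, R4  → R0 = 25 AND 96 = 0 (0b00000000)
Final: R0 = 0

0


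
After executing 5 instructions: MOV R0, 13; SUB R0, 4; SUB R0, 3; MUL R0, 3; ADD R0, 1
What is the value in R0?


Register state trace:
  MOV R0, 13  → R0 = 13
  SUB R0, 4  → R0 = 13 - 4 = 9
  SUB R0, 3  → R0 = 9 - 3 = 6
  MUL R0, 3  → R0 = 6 * 3 = 18
  ADD R0, 1  → R0 = 18 + 1 = 19
Final: R0 = 19

19


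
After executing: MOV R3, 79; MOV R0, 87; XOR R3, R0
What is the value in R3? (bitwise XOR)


Register state trace:
  MOV R3, 79  → R3 = 79 (0b01001111)
  MOV R0, 87  → R0 = 87 (0b01010111)
  XOR R3, R0  → R3 = 79 XOR 87 = 24 (0b00011000)
Final: R3 = 24

24


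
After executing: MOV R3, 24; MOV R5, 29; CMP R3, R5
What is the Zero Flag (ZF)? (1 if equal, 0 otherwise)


Register state trace:
  MOV R3, 24  → R3 = 24
  MOV R5, 29  → R5 = 29
  CMP R3, R5  → computes 24 - 29 = -5
  Result is nonzero, so values are not equal
ZF = 0

0


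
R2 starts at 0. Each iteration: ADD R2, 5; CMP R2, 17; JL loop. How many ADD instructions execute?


Loop trace (R2 starts at 0, target 17, step 5):
  ADD #1: R2 = 0 + 5 = 5  → 5 < 17, loop
  ADD #2: R2 = 5 + 5 = 10  → 10 < 17, loop
  ADD #3: R2 = 10 + 5 = 15  → 15 < 17, loop
  ADD #4: R2 = 15 + 5 = 20  → 20 >= 17, exit
Total ADD instructions: 4

4


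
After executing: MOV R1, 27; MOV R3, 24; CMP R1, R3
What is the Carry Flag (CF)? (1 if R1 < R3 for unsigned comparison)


Register state trace:
  MOV R1, 27  → R1 = 27
  MOV R3, 24  → R3 = 24
  CMP R1, R3  → unsigned 27 - 24: no borrow
  27 >= 24, so CF = 0
CF = 0

0


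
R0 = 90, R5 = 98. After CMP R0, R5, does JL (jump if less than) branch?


Trace:
  R0 = 90, R5 = 98
  CMP R0, R5  → compares 90 vs 98
  JL checks: is 90 less than 98?
  90 < 98, so condition is true
Branch taken: Yes

Yes


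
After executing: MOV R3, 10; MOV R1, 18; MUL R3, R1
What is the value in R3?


Register state trace:
  MOV R3, 10  → R3 = 10
  MOV R1, 18  → R1 = 18
  MUL R3, R1  → R3 = 10 * 18 = 180
Final: R3 = 180

180


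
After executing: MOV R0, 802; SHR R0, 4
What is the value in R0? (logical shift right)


Register state trace:
  MOV R0, 802  → R0 = 802
  SHR R0, 4  → R0 = 802 >> 4 = 802 // 2^4 = 50
Final: R0 = 50

50


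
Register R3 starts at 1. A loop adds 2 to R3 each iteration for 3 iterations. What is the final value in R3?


Starting value: R3 = 1
  Iter 1: R3 = 1 + 2 = 3
  Iter 2: R3 = 3 + 2 = 5
  Iter 3: R3 = 5 + 2 = 7
Final: R3 = 7

7


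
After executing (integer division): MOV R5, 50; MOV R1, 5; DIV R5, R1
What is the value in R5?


Register state trace:
  MOV R5, 50  → R5 = 50
  MOV R1, 5  → R1 = 5
  DIV R5, R1  → R5 = 50 // 5 = 10
Final: R5 = 10

10


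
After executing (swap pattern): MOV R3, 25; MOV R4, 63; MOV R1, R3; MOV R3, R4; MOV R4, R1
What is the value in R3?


Register state trace (swap pattern):
  MOV R3, 25  → R3 = 25
  MOV R4, 63  → R4 = 63
  MOV R1, R3  → R1 = 25  (save R3)
  MOV R3, R4  → R3 = 63  (R3 gets R4's value)
  MOV R4, R1  → R4 = 25  (R4 gets saved value)
Final: R3 = 63

63


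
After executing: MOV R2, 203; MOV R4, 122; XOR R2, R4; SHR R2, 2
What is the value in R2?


Register state trace:
  MOV R2, 203  → R2 = 203 (0b11001011)
  MOV R4, 122  → R4 = 122 (0b01111010)
  XOR R2, R4  → R2 = 203 XOR 122 = 177 (0b10110001)
  SHR R2, 2  → R2 = 177 >> 2 = 44
Final: R2 = 44

44


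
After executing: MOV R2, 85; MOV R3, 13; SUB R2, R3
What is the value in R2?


Register state trace:
  MOV R2, 85  → R2 = 85
  MOV R3, 13  → R3 = 13
  SUB R2, R3  → R2 = 85 - 13 = 72
Final: R2 = 72

72


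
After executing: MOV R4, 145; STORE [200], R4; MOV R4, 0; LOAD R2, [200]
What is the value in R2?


Register and memory trace:
  MOV R4, 145  → R4 = 145
  STORE [200], R4  → mem[200] = 145
  MOV R4, 0  → R4 = 0
  LOAD R2, [200]  → R2 = mem[200] = 145
Final: R2 = 145

145


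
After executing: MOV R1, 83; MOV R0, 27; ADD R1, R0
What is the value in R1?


Register state trace:
  MOV R1, 83  → R1 = 83
  MOV R0, 27  → R0 = 27
  ADD R1, R0  → R1 = 83 + 27 = 110
Final: R1 = 110

110


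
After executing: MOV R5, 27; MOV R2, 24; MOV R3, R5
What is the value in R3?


Register state trace:
  MOV R5, 27  → R5 = 27
  MOV R2, 24  → R2 = 24
  MOV R3, R5  → R3 = 27
Final: R3 = 27

27


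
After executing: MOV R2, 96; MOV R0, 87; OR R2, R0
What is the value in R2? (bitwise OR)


Register state trace:
  MOV R2, 96  → R2 = 96 (0b01100000)
  MOV R0, 87  → R0 = 87 (0b01010111)
  OR R2, R0   → R2 = 96 OR 87 = 119 (0b01110111)
Final: R2 = 119

119


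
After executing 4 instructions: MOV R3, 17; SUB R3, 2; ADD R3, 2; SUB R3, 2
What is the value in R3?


Register state trace:
  MOV R3, 17  → R3 = 17
  SUB R3, 2  → R3 = 17 - 2 = 15
  ADD R3, 2  → R3 = 15 + 2 = 17
  SUB R3, 2  → R3 = 17 - 2 = 15
Final: R3 = 15

15


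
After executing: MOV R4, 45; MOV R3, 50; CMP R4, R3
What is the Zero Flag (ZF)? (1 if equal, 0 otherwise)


Register state trace:
  MOV R4, 45  → R4 = 45
  MOV R3, 50  → R3 = 50
  CMP R4, R3  → computes 45 - 50 = -5
  Result is nonzero, so values are not equal
ZF = 0

0


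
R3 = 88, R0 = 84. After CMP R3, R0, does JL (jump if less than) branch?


Trace:
  R3 = 88, R0 = 84
  CMP R3, R0  → compares 88 vs 84
  JL checks: is 88 less than 84?
  88 > 84, so condition is false
Branch taken: No

No


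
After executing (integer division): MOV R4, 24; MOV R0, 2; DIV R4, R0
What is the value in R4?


Register state trace:
  MOV R4, 24  → R4 = 24
  MOV R0, 2  → R0 = 2
  DIV R4, R0  → R4 = 24 // 2 = 12
Final: R4 = 12

12


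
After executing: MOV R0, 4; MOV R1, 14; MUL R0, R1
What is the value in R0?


Register state trace:
  MOV R0, 4  → R0 = 4
  MOV R1, 14  → R1 = 14
  MUL R0, R1  → R0 = 4 * 14 = 56
Final: R0 = 56

56


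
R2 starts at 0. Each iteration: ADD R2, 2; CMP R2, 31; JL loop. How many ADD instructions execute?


Loop trace (R2 starts at 0, target 31, step 2):
  ADD #1: R2 = 0 + 2 = 2  → 2 < 31, loop
  ADD #2: R2 = 2 + 2 = 4  → 4 < 31, loop
  ADD #3: R2 = 4 + 2 = 6  → 6 < 31, loop
  ADD #4: R2 = 6 + 2 = 8  → 8 < 31, loop
  ADD #5: R2 = 8 + 2 = 10  → 10 < 31, loop
  ADD #6: R2 = 10 + 2 = 12  → 12 < 31, loop
  ADD #7: R2 = 12 + 2 = 14  → 14 < 31, loop
  ADD #8: R2 = 14 + 2 = 16  → 16 < 31, loop
  ADD #9: R2 = 16 + 2 = 18  → 18 < 31, loop
  ADD #10: R2 = 18 + 2 = 20  → 20 < 31, loop
  ADD #11: R2 = 20 + 2 = 22  → 22 < 31, loop
  ADD #12: R2 = 22 + 2 = 24  → 24 < 31, loop
  ADD #13: R2 = 24 + 2 = 26  → 26 < 31, loop
  ADD #14: R2 = 26 + 2 = 28  → 28 < 31, loop
  ADD #15: R2 = 28 + 2 = 30  → 30 < 31, loop
  ADD #16: R2 = 30 + 2 = 32  → 32 >= 31, exit
Total ADD instructions: 16

16


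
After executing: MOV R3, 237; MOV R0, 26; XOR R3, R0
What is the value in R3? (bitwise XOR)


Register state trace:
  MOV R3, 237  → R3 = 237 (0b11101101)
  MOV R0, 26  → R0 = 26 (0b00011010)
  XOR R3, R0  → R3 = 237 XOR 26 = 247 (0b11110111)
Final: R3 = 247

247


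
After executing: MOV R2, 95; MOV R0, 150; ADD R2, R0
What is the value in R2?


Register state trace:
  MOV R2, 95  → R2 = 95
  MOV R0, 150  → R0 = 150
  ADD R2, R0  → R2 = 95 + 150 = 245
Final: R2 = 245

245


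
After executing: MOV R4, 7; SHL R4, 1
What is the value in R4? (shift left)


Register state trace:
  MOV R4, 7  → R4 = 7
  SHL R4, 1  → R4 = 7 << 1 = 7 * 2^1 = 14
Final: R4 = 14

14


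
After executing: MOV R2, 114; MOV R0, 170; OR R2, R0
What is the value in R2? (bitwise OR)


Register state trace:
  MOV R2, 114  → R2 = 114 (0b01110010)
  MOV R0, 170  → R0 = 170 (0b10101010)
  OR R2, R0   → R2 = 114 OR 170 = 250 (0b11111010)
Final: R2 = 250

250


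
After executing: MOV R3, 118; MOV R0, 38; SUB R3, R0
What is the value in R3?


Register state trace:
  MOV R3, 118  → R3 = 118
  MOV R0, 38  → R0 = 38
  SUB R3, R0  → R3 = 118 - 38 = 80
Final: R3 = 80

80


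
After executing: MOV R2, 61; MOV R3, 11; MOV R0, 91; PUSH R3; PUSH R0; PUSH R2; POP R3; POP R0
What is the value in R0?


Stack trace (top is rightmost):
  MOV R2, 61  → R2 = 61
  MOV R3, 11  → R3 = 11
  MOV R0, 91  → R0 = 91
  PUSH R3  → stack: [11]
  PUSH R0  → stack: [11, 91]
  PUSH R2  → stack: [11, 91, 61]
  POP R3  → R3 = 61, stack: [11, 91]
  POP R0  → R0 = 91, stack: [11]
Final: R0 = 91

91


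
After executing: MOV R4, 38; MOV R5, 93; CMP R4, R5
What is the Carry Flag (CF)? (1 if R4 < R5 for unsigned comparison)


Register state trace:
  MOV R4, 38  → R4 = 38
  MOV R5, 93  → R5 = 93
  CMP R4, R5  → unsigned 38 - 93: borrow occurs
  38 < 93, so CF = 1
CF = 1

1


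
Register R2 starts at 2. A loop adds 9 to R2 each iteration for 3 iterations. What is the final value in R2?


Starting value: R2 = 2
  Iter 1: R2 = 2 + 9 = 11
  Iter 2: R2 = 11 + 9 = 20
  Iter 3: R2 = 20 + 9 = 29
Final: R2 = 29

29


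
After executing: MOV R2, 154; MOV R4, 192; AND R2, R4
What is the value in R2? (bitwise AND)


Register state trace:
  MOV R2, 154  → R2 = 154 (0b10011010)
  MOV R4, 192  → R4 = 192 (0b11000000)
  AND R2, R4  → R2 = 154 AND 192 = 128 (0b10000000)
Final: R2 = 128

128


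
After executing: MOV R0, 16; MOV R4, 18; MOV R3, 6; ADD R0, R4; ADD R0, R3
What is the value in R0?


Register state trace:
  MOV R0, 16  → R0 = 16
  MOV R4, 18  → R4 = 18
  MOV R3, 6  → R3 = 6
  ADD R0, R4  → R0 = 16 + 18 = 34
  ADD R0, R3  → R0 = 34 + 6 = 40
Final: R0 = 40

40


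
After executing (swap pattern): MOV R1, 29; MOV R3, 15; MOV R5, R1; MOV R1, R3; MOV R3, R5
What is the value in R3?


Register state trace (swap pattern):
  MOV R1, 29  → R1 = 29
  MOV R3, 15  → R3 = 15
  MOV R5, R1  → R5 = 29  (save R1)
  MOV R1, R3  → R1 = 15  (R1 gets R3's value)
  MOV R3, R5  → R3 = 29  (R3 gets saved value)
Final: R3 = 29

29


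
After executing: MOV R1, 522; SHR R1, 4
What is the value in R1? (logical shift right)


Register state trace:
  MOV R1, 522  → R1 = 522
  SHR R1, 4  → R1 = 522 >> 4 = 522 // 2^4 = 32
Final: R1 = 32

32


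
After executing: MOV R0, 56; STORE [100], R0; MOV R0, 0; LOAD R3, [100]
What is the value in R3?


Register and memory trace:
  MOV R0, 56  → R0 = 56
  STORE [100], R0  → mem[100] = 56
  MOV R0, 0  → R0 = 0
  LOAD R3, [100]  → R3 = mem[100] = 56
Final: R3 = 56

56


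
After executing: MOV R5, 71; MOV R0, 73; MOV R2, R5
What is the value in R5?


Register state trace:
  MOV R5, 71  → R5 = 71
  MOV R0, 73  → R0 = 73
  MOV R2, R5  → R2 = 71
Final: R5 = 71

71


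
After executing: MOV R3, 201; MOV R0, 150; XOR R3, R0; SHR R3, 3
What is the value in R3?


Register state trace:
  MOV R3, 201  → R3 = 201 (0b11001001)
  MOV R0, 150  → R0 = 150 (0b10010110)
  XOR R3, R0  → R3 = 201 XOR 150 = 95 (0b01011111)
  SHR R3, 3  → R3 = 95 >> 3 = 11
Final: R3 = 11

11


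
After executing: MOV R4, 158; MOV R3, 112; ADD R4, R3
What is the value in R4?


Register state trace:
  MOV R4, 158  → R4 = 158
  MOV R3, 112  → R3 = 112
  ADD R4, R3  → R4 = 158 + 112 = 270
Final: R4 = 270

270


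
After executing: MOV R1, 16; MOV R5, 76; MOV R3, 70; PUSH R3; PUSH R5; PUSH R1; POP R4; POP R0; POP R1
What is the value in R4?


Stack trace (top is rightmost):
  MOV R1, 16  → R1 = 16
  MOV R5, 76  → R5 = 76
  MOV R3, 70  → R3 = 70
  PUSH R3  → stack: [70]
  PUSH R5  → stack: [70, 76]
  PUSH R1  → stack: [70, 76, 16]
  POP R4  → R4 = 16, stack: [70, 76]
  POP R0  → R0 = 76, stack: [70]
  POP R1  → R1 = 70, stack: []
Final: R4 = 16

16


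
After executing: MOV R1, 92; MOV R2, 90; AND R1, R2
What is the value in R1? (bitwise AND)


Register state trace:
  MOV R1, 92  → R1 = 92 (0b01011100)
  MOV R2, 90  → R2 = 90 (0b01011010)
  AND R1, R2  → R1 = 92 AND 90 = 88 (0b01011000)
Final: R1 = 88

88


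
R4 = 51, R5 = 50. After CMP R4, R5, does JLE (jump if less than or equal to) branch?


Trace:
  R4 = 51, R5 = 50
  CMP R4, R5  → compares 51 vs 50
  JLE checks: is 51 less than or equal to 50?
  51 > 50, so condition is false
Branch taken: No

No


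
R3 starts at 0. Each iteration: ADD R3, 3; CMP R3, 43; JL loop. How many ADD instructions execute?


Loop trace (R3 starts at 0, target 43, step 3):
  ADD #1: R3 = 0 + 3 = 3  → 3 < 43, loop
  ADD #2: R3 = 3 + 3 = 6  → 6 < 43, loop
  ADD #3: R3 = 6 + 3 = 9  → 9 < 43, loop
  ADD #4: R3 = 9 + 3 = 12  → 12 < 43, loop
  ADD #5: R3 = 12 + 3 = 15  → 15 < 43, loop
  ADD #6: R3 = 15 + 3 = 18  → 18 < 43, loop
  ADD #7: R3 = 18 + 3 = 21  → 21 < 43, loop
  ADD #8: R3 = 21 + 3 = 24  → 24 < 43, loop
  ADD #9: R3 = 24 + 3 = 27  → 27 < 43, loop
  ADD #10: R3 = 27 + 3 = 30  → 30 < 43, loop
  ADD #11: R3 = 30 + 3 = 33  → 33 < 43, loop
  ADD #12: R3 = 33 + 3 = 36  → 36 < 43, loop
  ADD #13: R3 = 36 + 3 = 39  → 39 < 43, loop
  ADD #14: R3 = 39 + 3 = 42  → 42 < 43, loop
  ADD #15: R3 = 42 + 3 = 45  → 45 >= 43, exit
Total ADD instructions: 15

15


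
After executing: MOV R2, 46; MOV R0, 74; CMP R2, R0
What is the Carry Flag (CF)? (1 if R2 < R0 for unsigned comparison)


Register state trace:
  MOV R2, 46  → R2 = 46
  MOV R0, 74  → R0 = 74
  CMP R2, R0  → unsigned 46 - 74: borrow occurs
  46 < 74, so CF = 1
CF = 1

1


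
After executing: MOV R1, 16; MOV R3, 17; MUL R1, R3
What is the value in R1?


Register state trace:
  MOV R1, 16  → R1 = 16
  MOV R3, 17  → R3 = 17
  MUL R1, R3  → R1 = 16 * 17 = 272
Final: R1 = 272

272


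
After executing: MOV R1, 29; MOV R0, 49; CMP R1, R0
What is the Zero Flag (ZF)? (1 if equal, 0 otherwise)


Register state trace:
  MOV R1, 29  → R1 = 29
  MOV R0, 49  → R0 = 49
  CMP R1, R0  → computes 29 - 49 = -20
  Result is nonzero, so values are not equal
ZF = 0

0


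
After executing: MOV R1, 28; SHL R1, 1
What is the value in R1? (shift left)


Register state trace:
  MOV R1, 28  → R1 = 28
  SHL R1, 1  → R1 = 28 << 1 = 28 * 2^1 = 56
Final: R1 = 56

56


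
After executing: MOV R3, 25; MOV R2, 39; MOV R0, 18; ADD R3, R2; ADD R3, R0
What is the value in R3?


Register state trace:
  MOV R3, 25  → R3 = 25
  MOV R2, 39  → R2 = 39
  MOV R0, 18  → R0 = 18
  ADD R3, R2  → R3 = 25 + 39 = 64
  ADD R3, R0  → R3 = 64 + 18 = 82
Final: R3 = 82

82


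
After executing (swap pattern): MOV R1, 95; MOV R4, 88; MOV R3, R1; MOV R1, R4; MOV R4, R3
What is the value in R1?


Register state trace (swap pattern):
  MOV R1, 95  → R1 = 95
  MOV R4, 88  → R4 = 88
  MOV R3, R1  → R3 = 95  (save R1)
  MOV R1, R4  → R1 = 88  (R1 gets R4's value)
  MOV R4, R3  → R4 = 95  (R4 gets saved value)
Final: R1 = 88

88


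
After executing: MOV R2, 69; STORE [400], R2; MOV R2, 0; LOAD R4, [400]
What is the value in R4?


Register and memory trace:
  MOV R2, 69  → R2 = 69
  STORE [400], R2  → mem[400] = 69
  MOV R2, 0  → R2 = 0
  LOAD R4, [400]  → R4 = mem[400] = 69
Final: R4 = 69

69


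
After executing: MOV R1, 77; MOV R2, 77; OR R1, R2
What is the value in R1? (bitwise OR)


Register state trace:
  MOV R1, 77  → R1 = 77 (0b01001101)
  MOV R2, 77  → R2 = 77 (0b01001101)
  OR R1, R2   → R1 = 77 OR 77 = 77 (0b01001101)
Final: R1 = 77

77


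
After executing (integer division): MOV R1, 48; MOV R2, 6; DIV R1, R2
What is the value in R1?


Register state trace:
  MOV R1, 48  → R1 = 48
  MOV R2, 6  → R2 = 6
  DIV R1, R2  → R1 = 48 // 6 = 8
Final: R1 = 8

8


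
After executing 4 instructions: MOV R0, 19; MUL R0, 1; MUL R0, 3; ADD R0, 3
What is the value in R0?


Register state trace:
  MOV R0, 19  → R0 = 19
  MUL R0, 1  → R0 = 19 * 1 = 19
  MUL R0, 3  → R0 = 19 * 3 = 57
  ADD R0, 3  → R0 = 57 + 3 = 60
Final: R0 = 60

60


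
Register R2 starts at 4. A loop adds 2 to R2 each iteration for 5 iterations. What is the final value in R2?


Starting value: R2 = 4
  Iter 1: R2 = 4 + 2 = 6
  Iter 2: R2 = 6 + 2 = 8
  Iter 3: R2 = 8 + 2 = 10
  Iter 4: R2 = 10 + 2 = 12
  Iter 5: R2 = 12 + 2 = 14
Final: R2 = 14

14


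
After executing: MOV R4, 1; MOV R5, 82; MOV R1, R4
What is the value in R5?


Register state trace:
  MOV R4, 1  → R4 = 1
  MOV R5, 82  → R5 = 82
  MOV R1, R4  → R1 = 1
Final: R5 = 82

82


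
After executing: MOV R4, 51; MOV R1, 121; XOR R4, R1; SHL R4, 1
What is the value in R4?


Register state trace:
  MOV R4, 51  → R4 = 51 (0b00110011)
  MOV R1, 121  → R1 = 121 (0b01111001)
  XOR R4, R1  → R4 = 51 XOR 121 = 74 (0b01001010)
  SHL R4, 1  → R4 = 74 << 1 = 148
Final: R4 = 148

148


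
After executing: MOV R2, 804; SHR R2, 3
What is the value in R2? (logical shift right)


Register state trace:
  MOV R2, 804  → R2 = 804
  SHR R2, 3  → R2 = 804 >> 3 = 804 // 2^3 = 100
Final: R2 = 100

100


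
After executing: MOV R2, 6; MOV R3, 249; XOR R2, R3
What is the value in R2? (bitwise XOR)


Register state trace:
  MOV R2, 6  → R2 = 6 (0b00000110)
  MOV R3, 249  → R3 = 249 (0b11111001)
  XOR R2, R3  → R2 = 6 XOR 249 = 255 (0b11111111)
Final: R2 = 255

255


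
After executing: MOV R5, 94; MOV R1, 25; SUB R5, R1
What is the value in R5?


Register state trace:
  MOV R5, 94  → R5 = 94
  MOV R1, 25  → R1 = 25
  SUB R5, R1  → R5 = 94 - 25 = 69
Final: R5 = 69

69


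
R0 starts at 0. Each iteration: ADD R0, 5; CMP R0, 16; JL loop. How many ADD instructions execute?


Loop trace (R0 starts at 0, target 16, step 5):
  ADD #1: R0 = 0 + 5 = 5  → 5 < 16, loop
  ADD #2: R0 = 5 + 5 = 10  → 10 < 16, loop
  ADD #3: R0 = 10 + 5 = 15  → 15 < 16, loop
  ADD #4: R0 = 15 + 5 = 20  → 20 >= 16, exit
Total ADD instructions: 4

4


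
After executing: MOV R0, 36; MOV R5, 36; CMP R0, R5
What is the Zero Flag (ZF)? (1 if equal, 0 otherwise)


Register state trace:
  MOV R0, 36  → R0 = 36
  MOV R5, 36  → R5 = 36
  CMP R0, R5  → computes 36 - 36 = 0
  Result is zero, so values are equal
ZF = 1

1


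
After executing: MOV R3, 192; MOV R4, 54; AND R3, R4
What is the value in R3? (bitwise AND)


Register state trace:
  MOV R3, 192  → R3 = 192 (0b11000000)
  MOV R4, 54  → R4 = 54 (0b00110110)
  AND R3, R4  → R3 = 192 AND 54 = 0 (0b00000000)
Final: R3 = 0

0


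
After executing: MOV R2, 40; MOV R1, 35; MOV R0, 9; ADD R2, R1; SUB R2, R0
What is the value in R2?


Register state trace:
  MOV R2, 40  → R2 = 40
  MOV R1, 35  → R1 = 35
  MOV R0, 9  → R0 = 9
  ADD R2, R1  → R2 = 40 + 35 = 75
  SUB R2, R0  → R2 = 75 - 9 = 66
Final: R2 = 66

66


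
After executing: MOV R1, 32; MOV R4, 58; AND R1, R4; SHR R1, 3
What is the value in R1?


Register state trace:
  MOV R1, 32  → R1 = 32 (0b00100000)
  MOV R4, 58  → R4 = 58 (0b00111010)
  AND R1, R4  → R1 = 32 AND 58 = 32 (0b00100000)
  SHR R1, 3  → R1 = 32 >> 3 = 4
Final: R1 = 4

4


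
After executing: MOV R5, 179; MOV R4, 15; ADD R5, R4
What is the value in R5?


Register state trace:
  MOV R5, 179  → R5 = 179
  MOV R4, 15  → R4 = 15
  ADD R5, R4  → R5 = 179 + 15 = 194
Final: R5 = 194

194


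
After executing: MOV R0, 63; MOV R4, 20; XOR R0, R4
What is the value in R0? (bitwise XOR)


Register state trace:
  MOV R0, 63  → R0 = 63 (0b00111111)
  MOV R4, 20  → R4 = 20 (0b00010100)
  XOR R0, R4  → R0 = 63 XOR 20 = 43 (0b00101011)
Final: R0 = 43

43


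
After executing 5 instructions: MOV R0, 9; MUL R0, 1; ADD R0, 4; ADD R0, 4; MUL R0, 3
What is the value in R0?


Register state trace:
  MOV R0, 9  → R0 = 9
  MUL R0, 1  → R0 = 9 * 1 = 9
  ADD R0, 4  → R0 = 9 + 4 = 13
  ADD R0, 4  → R0 = 13 + 4 = 17
  MUL R0, 3  → R0 = 17 * 3 = 51
Final: R0 = 51

51


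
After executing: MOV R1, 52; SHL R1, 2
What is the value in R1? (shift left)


Register state trace:
  MOV R1, 52  → R1 = 52
  SHL R1, 2  → R1 = 52 << 2 = 52 * 2^2 = 208
Final: R1 = 208

208


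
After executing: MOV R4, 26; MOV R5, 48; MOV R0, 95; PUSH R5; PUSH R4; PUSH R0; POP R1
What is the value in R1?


Stack trace (top is rightmost):
  MOV R4, 26  → R4 = 26
  MOV R5, 48  → R5 = 48
  MOV R0, 95  → R0 = 95
  PUSH R5  → stack: [48]
  PUSH R4  → stack: [48, 26]
  PUSH R0  → stack: [48, 26, 95]
  POP R1  → R1 = 95, stack: [48, 26]
Final: R1 = 95

95


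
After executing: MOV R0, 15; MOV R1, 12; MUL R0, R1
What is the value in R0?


Register state trace:
  MOV R0, 15  → R0 = 15
  MOV R1, 12  → R1 = 12
  MUL R0, R1  → R0 = 15 * 12 = 180
Final: R0 = 180

180


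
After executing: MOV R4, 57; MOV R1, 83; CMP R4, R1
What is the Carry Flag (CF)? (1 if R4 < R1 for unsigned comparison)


Register state trace:
  MOV R4, 57  → R4 = 57
  MOV R1, 83  → R1 = 83
  CMP R4, R1  → unsigned 57 - 83: borrow occurs
  57 < 83, so CF = 1
CF = 1

1


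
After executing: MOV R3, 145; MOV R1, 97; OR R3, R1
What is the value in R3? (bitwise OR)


Register state trace:
  MOV R3, 145  → R3 = 145 (0b10010001)
  MOV R1, 97  → R1 = 97 (0b01100001)
  OR R3, R1   → R3 = 145 OR 97 = 241 (0b11110001)
Final: R3 = 241

241


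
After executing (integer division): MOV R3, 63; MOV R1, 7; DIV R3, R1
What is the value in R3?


Register state trace:
  MOV R3, 63  → R3 = 63
  MOV R1, 7  → R1 = 7
  DIV R3, R1  → R3 = 63 // 7 = 9
Final: R3 = 9

9


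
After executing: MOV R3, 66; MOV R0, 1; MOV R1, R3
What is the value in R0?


Register state trace:
  MOV R3, 66  → R3 = 66
  MOV R0, 1  → R0 = 1
  MOV R1, R3  → R1 = 66
Final: R0 = 1

1


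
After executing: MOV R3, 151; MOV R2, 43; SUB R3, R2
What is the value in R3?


Register state trace:
  MOV R3, 151  → R3 = 151
  MOV R2, 43  → R2 = 43
  SUB R3, R2  → R3 = 151 - 43 = 108
Final: R3 = 108

108


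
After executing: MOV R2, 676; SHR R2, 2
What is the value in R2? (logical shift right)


Register state trace:
  MOV R2, 676  → R2 = 676
  SHR R2, 2  → R2 = 676 >> 2 = 676 // 2^2 = 169
Final: R2 = 169

169


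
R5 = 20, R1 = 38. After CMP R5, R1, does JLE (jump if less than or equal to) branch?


Trace:
  R5 = 20, R1 = 38
  CMP R5, R1  → compares 20 vs 38
  JLE checks: is 20 less than or equal to 38?
  20 < 38, so condition is true
Branch taken: Yes

Yes


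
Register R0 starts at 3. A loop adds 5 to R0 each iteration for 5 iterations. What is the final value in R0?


Starting value: R0 = 3
  Iter 1: R0 = 3 + 5 = 8
  Iter 2: R0 = 8 + 5 = 13
  Iter 3: R0 = 13 + 5 = 18
  Iter 4: R0 = 18 + 5 = 23
  Iter 5: R0 = 23 + 5 = 28
Final: R0 = 28

28


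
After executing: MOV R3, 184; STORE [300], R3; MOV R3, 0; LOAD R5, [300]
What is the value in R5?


Register and memory trace:
  MOV R3, 184  → R3 = 184
  STORE [300], R3  → mem[300] = 184
  MOV R3, 0  → R3 = 0
  LOAD R5, [300]  → R5 = mem[300] = 184
Final: R5 = 184

184


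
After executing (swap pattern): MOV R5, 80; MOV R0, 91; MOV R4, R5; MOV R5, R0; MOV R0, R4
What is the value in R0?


Register state trace (swap pattern):
  MOV R5, 80  → R5 = 80
  MOV R0, 91  → R0 = 91
  MOV R4, R5  → R4 = 80  (save R5)
  MOV R5, R0  → R5 = 91  (R5 gets R0's value)
  MOV R0, R4  → R0 = 80  (R0 gets saved value)
Final: R0 = 80

80


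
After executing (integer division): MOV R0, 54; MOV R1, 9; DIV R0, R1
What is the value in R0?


Register state trace:
  MOV R0, 54  → R0 = 54
  MOV R1, 9  → R1 = 9
  DIV R0, R1  → R0 = 54 // 9 = 6
Final: R0 = 6

6


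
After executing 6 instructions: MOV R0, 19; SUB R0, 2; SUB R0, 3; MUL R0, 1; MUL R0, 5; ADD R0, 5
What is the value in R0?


Register state trace:
  MOV R0, 19  → R0 = 19
  SUB R0, 2  → R0 = 19 - 2 = 17
  SUB R0, 3  → R0 = 17 - 3 = 14
  MUL R0, 1  → R0 = 14 * 1 = 14
  MUL R0, 5  → R0 = 14 * 5 = 70
  ADD R0, 5  → R0 = 70 + 5 = 75
Final: R0 = 75

75


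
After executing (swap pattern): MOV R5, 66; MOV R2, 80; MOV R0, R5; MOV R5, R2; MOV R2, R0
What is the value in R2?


Register state trace (swap pattern):
  MOV R5, 66  → R5 = 66
  MOV R2, 80  → R2 = 80
  MOV R0, R5  → R0 = 66  (save R5)
  MOV R5, R2  → R5 = 80  (R5 gets R2's value)
  MOV R2, R0  → R2 = 66  (R2 gets saved value)
Final: R2 = 66

66


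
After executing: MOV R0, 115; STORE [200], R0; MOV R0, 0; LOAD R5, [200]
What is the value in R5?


Register and memory trace:
  MOV R0, 115  → R0 = 115
  STORE [200], R0  → mem[200] = 115
  MOV R0, 0  → R0 = 0
  LOAD R5, [200]  → R5 = mem[200] = 115
Final: R5 = 115

115


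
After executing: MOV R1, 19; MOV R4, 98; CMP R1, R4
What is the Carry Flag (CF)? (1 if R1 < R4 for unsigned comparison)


Register state trace:
  MOV R1, 19  → R1 = 19
  MOV R4, 98  → R4 = 98
  CMP R1, R4  → unsigned 19 - 98: borrow occurs
  19 < 98, so CF = 1
CF = 1

1
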